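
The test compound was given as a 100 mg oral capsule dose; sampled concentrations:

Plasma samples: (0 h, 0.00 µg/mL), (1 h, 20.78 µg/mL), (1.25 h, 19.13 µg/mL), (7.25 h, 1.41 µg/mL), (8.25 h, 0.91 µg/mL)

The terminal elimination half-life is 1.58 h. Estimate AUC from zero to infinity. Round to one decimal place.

AUC = 80.2 µg/mL·h

Trapezoidal AUC_0→8.25:
  [0→1]: (0.00+20.78)/2 × 1 = 10.39
  [1→1.25]: (20.78+19.13)/2 × 0.25 = 4.98875
  [1.25→7.25]: (19.13+1.41)/2 × 6 = 61.62
  [7.25→8.25]: (1.41+0.91)/2 × 1 = 1.16
  Sum = 78.15875 µg/mL·h
k_e = ln2 / t½ = 0.693147 / 1.58 = 0.4387 h^-1
Extrapolated tail: C_last / k_e = 0.91 / 0.4387 = 2.074
AUC_0→∞ = 78.15875 + 2.074 = 80.23275 µg/mL·h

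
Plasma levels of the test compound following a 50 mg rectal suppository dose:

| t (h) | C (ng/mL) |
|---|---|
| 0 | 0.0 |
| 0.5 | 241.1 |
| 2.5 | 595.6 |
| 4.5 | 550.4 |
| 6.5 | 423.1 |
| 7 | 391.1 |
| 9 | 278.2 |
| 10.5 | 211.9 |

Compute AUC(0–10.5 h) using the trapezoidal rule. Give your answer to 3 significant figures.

AUC = 4260 ng/mL·h

Trapezoidal AUC_0→10.5:
  [0→0.5]: (0.0+241.1)/2 × 0.5 = 60.275
  [0.5→2.5]: (241.1+595.6)/2 × 2 = 836.7
  [2.5→4.5]: (595.6+550.4)/2 × 2 = 1146.0
  [4.5→6.5]: (550.4+423.1)/2 × 2 = 973.5
  [6.5→7]: (423.1+391.1)/2 × 0.5 = 203.55
  [7→9]: (391.1+278.2)/2 × 2 = 669.3
  [9→10.5]: (278.2+211.9)/2 × 1.5 = 367.575
  Sum = 4256.9 ng/mL·h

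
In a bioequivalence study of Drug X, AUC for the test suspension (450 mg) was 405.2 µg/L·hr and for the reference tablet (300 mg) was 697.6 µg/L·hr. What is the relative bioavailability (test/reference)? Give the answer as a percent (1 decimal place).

F_rel = (AUC_test/D_test) / (AUC_ref/D_ref)
      = (405.2/450) / (697.6/300)
      = 0.900444 / 2.32533 = 0.3872 = 38.72%

F_rel = 38.7%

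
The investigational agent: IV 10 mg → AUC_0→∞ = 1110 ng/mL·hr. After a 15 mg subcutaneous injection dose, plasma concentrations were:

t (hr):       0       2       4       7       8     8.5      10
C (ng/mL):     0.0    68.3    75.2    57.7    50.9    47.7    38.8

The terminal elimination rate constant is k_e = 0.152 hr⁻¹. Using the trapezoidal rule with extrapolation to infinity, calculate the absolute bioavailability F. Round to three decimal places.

Trapezoidal AUC_0→10 (subcutaneous injection):
  [0→2]: (0.0+68.3)/2 × 2 = 68.3
  [2→4]: (68.3+75.2)/2 × 2 = 143.5
  [4→7]: (75.2+57.7)/2 × 3 = 199.35
  [7→8]: (57.7+50.9)/2 × 1 = 54.3
  [8→8.5]: (50.9+47.7)/2 × 0.5 = 24.65
  [8.5→10]: (47.7+38.8)/2 × 1.5 = 64.875
  Sum = 554.975 ng/mL·hr
Tail: C_last/k_e = 38.8/0.152 = 255.263
AUC_0→∞ (subcutaneous injection) = 554.975 + 255.263 = 810.238 ng/mL·hr
F = (AUC_ev/D_ev)/(AUC_iv/D_iv) = (810.238/15)/(1110/10) = 54.0159/111 = 0.4866

F = 0.487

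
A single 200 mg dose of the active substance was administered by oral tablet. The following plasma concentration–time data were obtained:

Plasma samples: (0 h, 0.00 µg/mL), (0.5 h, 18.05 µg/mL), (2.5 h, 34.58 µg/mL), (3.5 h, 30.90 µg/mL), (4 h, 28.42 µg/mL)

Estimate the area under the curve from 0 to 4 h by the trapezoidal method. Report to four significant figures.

AUC = 104.7 µg/mL·h

Trapezoidal AUC_0→4:
  [0→0.5]: (0.00+18.05)/2 × 0.5 = 4.5125
  [0.5→2.5]: (18.05+34.58)/2 × 2 = 52.63
  [2.5→3.5]: (34.58+30.90)/2 × 1 = 32.74
  [3.5→4]: (30.90+28.42)/2 × 0.5 = 14.83
  Sum = 104.7125 µg/mL·h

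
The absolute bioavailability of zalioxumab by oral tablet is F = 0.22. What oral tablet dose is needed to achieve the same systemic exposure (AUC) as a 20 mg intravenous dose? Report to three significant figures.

For equal systemic exposure: F × D_ev = D_iv
D_ev = D_iv / F = 20 / 0.22 = 90.9091 mg

D_oral = 90.9 mg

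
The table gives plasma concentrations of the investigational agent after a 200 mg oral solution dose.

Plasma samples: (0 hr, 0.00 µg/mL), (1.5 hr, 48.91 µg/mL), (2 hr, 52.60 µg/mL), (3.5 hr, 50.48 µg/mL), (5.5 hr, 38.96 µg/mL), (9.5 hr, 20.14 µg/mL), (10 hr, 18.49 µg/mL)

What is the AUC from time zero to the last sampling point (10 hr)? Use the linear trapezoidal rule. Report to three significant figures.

Trapezoidal AUC_0→10:
  [0→1.5]: (0.00+48.91)/2 × 1.5 = 36.6825
  [1.5→2]: (48.91+52.60)/2 × 0.5 = 25.3775
  [2→3.5]: (52.60+50.48)/2 × 1.5 = 77.31
  [3.5→5.5]: (50.48+38.96)/2 × 2 = 89.44
  [5.5→9.5]: (38.96+20.14)/2 × 4 = 118.2
  [9.5→10]: (20.14+18.49)/2 × 0.5 = 9.6575
  Sum = 356.6675 µg/mL·hr

AUC = 357 µg/mL·hr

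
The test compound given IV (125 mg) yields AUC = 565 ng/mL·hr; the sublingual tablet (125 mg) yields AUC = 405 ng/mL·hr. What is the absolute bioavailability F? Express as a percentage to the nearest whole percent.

F = 72%

F = (AUC_ev / D_ev) / (AUC_iv / D_iv)
  = (405/125) / (565/125)
  = 3.24 / 4.52 = 0.7168
  = 71.68%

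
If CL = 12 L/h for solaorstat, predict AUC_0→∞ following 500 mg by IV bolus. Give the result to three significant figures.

AUC_0→∞ = Dose_iv / CL
        = 500 / 12 = 41.6667 mg/L·h

AUC = 41.7 mg/L·h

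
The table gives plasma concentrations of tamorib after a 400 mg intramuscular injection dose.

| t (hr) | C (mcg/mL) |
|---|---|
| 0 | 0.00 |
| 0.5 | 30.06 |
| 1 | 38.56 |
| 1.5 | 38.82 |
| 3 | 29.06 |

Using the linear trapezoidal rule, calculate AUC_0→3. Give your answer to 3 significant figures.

AUC = 94.9 mcg/mL·hr

Trapezoidal AUC_0→3:
  [0→0.5]: (0.00+30.06)/2 × 0.5 = 7.515
  [0.5→1]: (30.06+38.56)/2 × 0.5 = 17.155
  [1→1.5]: (38.56+38.82)/2 × 0.5 = 19.345
  [1.5→3]: (38.82+29.06)/2 × 1.5 = 50.91
  Sum = 94.925 mcg/mL·hr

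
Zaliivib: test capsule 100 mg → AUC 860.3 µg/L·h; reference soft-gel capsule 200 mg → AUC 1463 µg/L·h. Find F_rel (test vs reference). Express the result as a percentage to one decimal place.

F_rel = (AUC_test/D_test) / (AUC_ref/D_ref)
      = (860.3/100) / (1463/200)
      = 8.603 / 7.315 = 1.1761 = 117.61%

F_rel = 117.6%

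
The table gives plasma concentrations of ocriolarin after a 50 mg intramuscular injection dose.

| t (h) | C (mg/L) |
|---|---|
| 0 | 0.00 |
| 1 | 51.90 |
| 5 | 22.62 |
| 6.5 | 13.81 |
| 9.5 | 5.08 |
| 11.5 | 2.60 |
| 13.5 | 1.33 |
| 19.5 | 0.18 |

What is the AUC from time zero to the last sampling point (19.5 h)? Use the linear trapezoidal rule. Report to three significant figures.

AUC = 247 mg/L·h

Trapezoidal AUC_0→19.5:
  [0→1]: (0.00+51.90)/2 × 1 = 25.95
  [1→5]: (51.90+22.62)/2 × 4 = 149.04
  [5→6.5]: (22.62+13.81)/2 × 1.5 = 27.3225
  [6.5→9.5]: (13.81+5.08)/2 × 3 = 28.335
  [9.5→11.5]: (5.08+2.60)/2 × 2 = 7.68
  [11.5→13.5]: (2.60+1.33)/2 × 2 = 3.93
  [13.5→19.5]: (1.33+0.18)/2 × 6 = 4.53
  Sum = 246.7875 mg/L·h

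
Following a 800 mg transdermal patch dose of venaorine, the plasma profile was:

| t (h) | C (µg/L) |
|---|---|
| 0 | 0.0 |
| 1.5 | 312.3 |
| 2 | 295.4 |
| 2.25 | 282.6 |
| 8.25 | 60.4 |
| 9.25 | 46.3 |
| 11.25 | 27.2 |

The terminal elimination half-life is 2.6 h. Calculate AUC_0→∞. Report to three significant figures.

Trapezoidal AUC_0→11.25:
  [0→1.5]: (0.0+312.3)/2 × 1.5 = 234.225
  [1.5→2]: (312.3+295.4)/2 × 0.5 = 151.925
  [2→2.25]: (295.4+282.6)/2 × 0.25 = 72.25
  [2.25→8.25]: (282.6+60.4)/2 × 6 = 1029.0
  [8.25→9.25]: (60.4+46.3)/2 × 1 = 53.35
  [9.25→11.25]: (46.3+27.2)/2 × 2 = 73.5
  Sum = 1614.25 µg/L·h
k_e = ln2 / t½ = 0.693147 / 2.6 = 0.2666 h^-1
Extrapolated tail: C_last / k_e = 27.2 / 0.2666 = 102.026
AUC_0→∞ = 1614.25 + 102.026 = 1716.276 µg/L·h

AUC = 1720 µg/L·h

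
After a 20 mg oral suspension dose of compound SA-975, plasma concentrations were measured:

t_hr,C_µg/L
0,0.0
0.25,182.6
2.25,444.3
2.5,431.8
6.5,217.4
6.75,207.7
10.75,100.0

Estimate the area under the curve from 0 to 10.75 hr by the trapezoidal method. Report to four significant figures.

AUC = 2726 µg/L·hr

Trapezoidal AUC_0→10.75:
  [0→0.25]: (0.0+182.6)/2 × 0.25 = 22.825
  [0.25→2.25]: (182.6+444.3)/2 × 2 = 626.9
  [2.25→2.5]: (444.3+431.8)/2 × 0.25 = 109.5125
  [2.5→6.5]: (431.8+217.4)/2 × 4 = 1298.4
  [6.5→6.75]: (217.4+207.7)/2 × 0.25 = 53.1375
  [6.75→10.75]: (207.7+100.0)/2 × 4 = 615.4
  Sum = 2726.175 µg/L·hr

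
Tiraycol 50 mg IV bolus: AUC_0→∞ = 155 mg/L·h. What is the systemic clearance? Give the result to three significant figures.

CL = Dose_iv / AUC_0→∞
   = 50 / 155 = 0.322581 L/h

CL = 0.323 L/h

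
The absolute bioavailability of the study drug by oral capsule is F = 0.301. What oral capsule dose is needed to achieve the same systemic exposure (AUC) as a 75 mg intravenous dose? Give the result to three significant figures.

For equal systemic exposure: F × D_ev = D_iv
D_ev = D_iv / F = 75 / 0.301 = 249.169 mg

D_oral = 249 mg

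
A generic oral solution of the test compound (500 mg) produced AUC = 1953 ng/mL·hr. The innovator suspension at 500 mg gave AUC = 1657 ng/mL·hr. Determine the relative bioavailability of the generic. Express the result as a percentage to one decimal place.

F_rel = 117.9%

F_rel = (AUC_test/D_test) / (AUC_ref/D_ref)
      = (1953/500) / (1657/500)
      = 3.906 / 3.314 = 1.1786 = 117.86%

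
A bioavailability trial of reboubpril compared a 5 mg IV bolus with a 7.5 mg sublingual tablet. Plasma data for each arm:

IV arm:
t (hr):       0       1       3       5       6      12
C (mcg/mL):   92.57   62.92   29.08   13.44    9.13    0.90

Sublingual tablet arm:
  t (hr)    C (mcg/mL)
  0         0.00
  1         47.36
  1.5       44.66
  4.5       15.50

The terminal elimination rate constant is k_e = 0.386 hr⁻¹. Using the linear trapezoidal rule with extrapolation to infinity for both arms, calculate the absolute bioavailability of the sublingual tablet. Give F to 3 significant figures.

F = 0.461

Trapezoidal AUC_0→12 (IV):
  [0→1]: (92.57+62.92)/2 × 1 = 77.745
  [1→3]: (62.92+29.08)/2 × 2 = 92.0
  [3→5]: (29.08+13.44)/2 × 2 = 42.52
  [5→6]: (13.44+9.13)/2 × 1 = 11.285
  [6→12]: (9.13+0.90)/2 × 6 = 30.09
  Sum = 253.64 mcg/mL·hr
IV tail: 0.90/0.386 = 2.332; AUC_iv,0→∞ = 253.64 + 2.332 = 255.972 mcg/mL·hr
Trapezoidal AUC_0→4.5 (sublingual tablet):
  [0→1]: (0.00+47.36)/2 × 1 = 23.68
  [1→1.5]: (47.36+44.66)/2 × 0.5 = 23.005
  [1.5→4.5]: (44.66+15.50)/2 × 3 = 90.24
  Sum = 136.925 mcg/mL·hr
sublingual tablet tail: 15.50/0.386 = 40.155; AUC_ev,0→∞ = 136.925 + 40.155 = 177.08 mcg/mL·hr
F = (AUC_ev/D_ev)/(AUC_iv/D_iv) = (177.08/7.5)/(255.972/5) = 23.6107/51.1944 = 0.4612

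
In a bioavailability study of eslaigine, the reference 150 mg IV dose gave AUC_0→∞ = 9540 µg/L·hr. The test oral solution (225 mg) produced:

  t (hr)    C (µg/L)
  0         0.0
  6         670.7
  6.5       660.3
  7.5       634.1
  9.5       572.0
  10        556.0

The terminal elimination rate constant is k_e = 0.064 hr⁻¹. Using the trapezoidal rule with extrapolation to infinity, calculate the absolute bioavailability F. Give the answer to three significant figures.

F = 0.920

Trapezoidal AUC_0→10 (oral solution):
  [0→6]: (0.0+670.7)/2 × 6 = 2012.1
  [6→6.5]: (670.7+660.3)/2 × 0.5 = 332.75
  [6.5→7.5]: (660.3+634.1)/2 × 1 = 647.2
  [7.5→9.5]: (634.1+572.0)/2 × 2 = 1206.1
  [9.5→10]: (572.0+556.0)/2 × 0.5 = 282.0
  Sum = 4480.15 µg/L·hr
Tail: C_last/k_e = 556.0/0.064 = 8687.500
AUC_0→∞ (oral solution) = 4480.15 + 8687.500 = 13167.65 µg/L·hr
F = (AUC_ev/D_ev)/(AUC_iv/D_iv) = (13167.65/225)/(9540/150) = 58.5229/63.6 = 0.9202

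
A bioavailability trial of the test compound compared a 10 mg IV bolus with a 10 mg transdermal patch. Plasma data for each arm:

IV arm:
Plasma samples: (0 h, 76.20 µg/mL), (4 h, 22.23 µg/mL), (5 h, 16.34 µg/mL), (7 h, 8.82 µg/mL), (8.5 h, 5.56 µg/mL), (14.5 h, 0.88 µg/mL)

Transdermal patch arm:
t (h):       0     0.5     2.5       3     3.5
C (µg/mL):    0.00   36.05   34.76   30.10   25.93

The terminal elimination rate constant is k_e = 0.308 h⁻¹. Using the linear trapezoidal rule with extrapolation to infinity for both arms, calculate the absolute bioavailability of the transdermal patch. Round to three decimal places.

F = 0.708

Trapezoidal AUC_0→14.5 (IV):
  [0→4]: (76.20+22.23)/2 × 4 = 196.86
  [4→5]: (22.23+16.34)/2 × 1 = 19.285
  [5→7]: (16.34+8.82)/2 × 2 = 25.16
  [7→8.5]: (8.82+5.56)/2 × 1.5 = 10.785
  [8.5→14.5]: (5.56+0.88)/2 × 6 = 19.32
  Sum = 271.41 µg/mL·h
IV tail: 0.88/0.308 = 2.857; AUC_iv,0→∞ = 271.41 + 2.857 = 274.267 µg/mL·h
Trapezoidal AUC_0→3.5 (transdermal patch):
  [0→0.5]: (0.00+36.05)/2 × 0.5 = 9.0125
  [0.5→2.5]: (36.05+34.76)/2 × 2 = 70.81
  [2.5→3]: (34.76+30.10)/2 × 0.5 = 16.215
  [3→3.5]: (30.10+25.93)/2 × 0.5 = 14.0075
  Sum = 110.045 µg/mL·h
transdermal patch tail: 25.93/0.308 = 84.188; AUC_ev,0→∞ = 110.045 + 84.188 = 194.233 µg/mL·h
F = (AUC_ev/D_ev)/(AUC_iv/D_iv) = (194.233/10)/(274.267/10) = 19.4233/27.4267 = 0.7082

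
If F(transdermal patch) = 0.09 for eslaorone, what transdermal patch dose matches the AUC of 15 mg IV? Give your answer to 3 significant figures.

For equal systemic exposure: F × D_ev = D_iv
D_ev = D_iv / F = 15 / 0.09 = 166.667 mg

D_transdermal = 167 mg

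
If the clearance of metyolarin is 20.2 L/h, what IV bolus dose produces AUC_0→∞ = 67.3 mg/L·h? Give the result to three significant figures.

Dose_iv = CL × AUC_0→∞
     = 20.2 × 67.3 = 1359.46 mg

Dose = 1360 mg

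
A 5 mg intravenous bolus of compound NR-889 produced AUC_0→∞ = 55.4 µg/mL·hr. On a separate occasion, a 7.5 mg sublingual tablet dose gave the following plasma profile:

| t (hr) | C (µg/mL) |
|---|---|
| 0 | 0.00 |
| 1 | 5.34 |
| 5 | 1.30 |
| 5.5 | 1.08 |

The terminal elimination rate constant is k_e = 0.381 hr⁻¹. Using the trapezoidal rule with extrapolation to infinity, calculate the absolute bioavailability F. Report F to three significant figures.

F = 0.233

Trapezoidal AUC_0→5.5 (sublingual tablet):
  [0→1]: (0.00+5.34)/2 × 1 = 2.67
  [1→5]: (5.34+1.30)/2 × 4 = 13.28
  [5→5.5]: (1.30+1.08)/2 × 0.5 = 0.595
  Sum = 16.545 µg/mL·hr
Tail: C_last/k_e = 1.08/0.381 = 2.835
AUC_0→∞ (sublingual tablet) = 16.545 + 2.835 = 19.38 µg/mL·hr
F = (AUC_ev/D_ev)/(AUC_iv/D_iv) = (19.38/7.5)/(55.4/5) = 2.584/11.08 = 0.2332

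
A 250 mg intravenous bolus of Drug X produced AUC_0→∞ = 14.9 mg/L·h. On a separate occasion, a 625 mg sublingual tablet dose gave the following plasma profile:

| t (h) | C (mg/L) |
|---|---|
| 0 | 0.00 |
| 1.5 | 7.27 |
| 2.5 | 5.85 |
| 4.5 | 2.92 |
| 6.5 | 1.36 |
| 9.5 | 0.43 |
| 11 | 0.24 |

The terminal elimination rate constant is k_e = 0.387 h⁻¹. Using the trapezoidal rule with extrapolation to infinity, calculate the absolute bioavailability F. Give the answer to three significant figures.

F = 0.775

Trapezoidal AUC_0→11 (sublingual tablet):
  [0→1.5]: (0.00+7.27)/2 × 1.5 = 5.4525
  [1.5→2.5]: (7.27+5.85)/2 × 1 = 6.56
  [2.5→4.5]: (5.85+2.92)/2 × 2 = 8.77
  [4.5→6.5]: (2.92+1.36)/2 × 2 = 4.28
  [6.5→9.5]: (1.36+0.43)/2 × 3 = 2.685
  [9.5→11]: (0.43+0.24)/2 × 1.5 = 0.5025
  Sum = 28.25 mg/L·h
Tail: C_last/k_e = 0.24/0.387 = 0.620
AUC_0→∞ (sublingual tablet) = 28.25 + 0.620 = 28.87 mg/L·h
F = (AUC_ev/D_ev)/(AUC_iv/D_iv) = (28.87/625)/(14.9/250) = 0.046192/0.0596 = 0.7750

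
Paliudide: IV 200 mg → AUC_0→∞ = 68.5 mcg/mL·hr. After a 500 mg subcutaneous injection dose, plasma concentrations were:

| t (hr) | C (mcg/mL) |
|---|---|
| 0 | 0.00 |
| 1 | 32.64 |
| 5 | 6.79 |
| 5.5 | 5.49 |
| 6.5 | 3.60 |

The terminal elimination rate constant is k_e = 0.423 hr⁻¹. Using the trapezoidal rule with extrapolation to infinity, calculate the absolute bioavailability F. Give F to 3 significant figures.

Trapezoidal AUC_0→6.5 (subcutaneous injection):
  [0→1]: (0.00+32.64)/2 × 1 = 16.32
  [1→5]: (32.64+6.79)/2 × 4 = 78.86
  [5→5.5]: (6.79+5.49)/2 × 0.5 = 3.07
  [5.5→6.5]: (5.49+3.60)/2 × 1 = 4.545
  Sum = 102.795 mcg/mL·hr
Tail: C_last/k_e = 3.60/0.423 = 8.511
AUC_0→∞ (subcutaneous injection) = 102.795 + 8.511 = 111.306 mcg/mL·hr
F = (AUC_ev/D_ev)/(AUC_iv/D_iv) = (111.306/500)/(68.5/200) = 0.222612/0.3425 = 0.6500

F = 0.650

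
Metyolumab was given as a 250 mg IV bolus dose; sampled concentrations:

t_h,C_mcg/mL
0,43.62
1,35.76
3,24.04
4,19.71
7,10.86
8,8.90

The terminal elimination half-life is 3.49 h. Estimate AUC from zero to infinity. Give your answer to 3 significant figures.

Trapezoidal AUC_0→8:
  [0→1]: (43.62+35.76)/2 × 1 = 39.69
  [1→3]: (35.76+24.04)/2 × 2 = 59.8
  [3→4]: (24.04+19.71)/2 × 1 = 21.875
  [4→7]: (19.71+10.86)/2 × 3 = 45.855
  [7→8]: (10.86+8.90)/2 × 1 = 9.88
  Sum = 177.1 mcg/mL·h
k_e = ln2 / t½ = 0.693147 / 3.49 = 0.1986 h^-1
Extrapolated tail: C_last / k_e = 8.90 / 0.1986 = 44.814
AUC_0→∞ = 177.1 + 44.814 = 221.914 mcg/mL·h

AUC = 222 mcg/mL·h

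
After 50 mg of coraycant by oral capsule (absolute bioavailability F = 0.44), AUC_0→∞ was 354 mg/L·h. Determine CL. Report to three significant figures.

CL = F × Dose / AUC_0→∞
   = 0.44 × 50 / 354 = 0.0621469 L/h

CL = 0.0621 L/h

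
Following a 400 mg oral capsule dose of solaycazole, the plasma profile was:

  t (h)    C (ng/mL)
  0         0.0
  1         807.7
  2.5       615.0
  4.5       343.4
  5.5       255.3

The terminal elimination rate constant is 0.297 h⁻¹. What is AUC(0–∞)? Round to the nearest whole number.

Trapezoidal AUC_0→5.5:
  [0→1]: (0.0+807.7)/2 × 1 = 403.85
  [1→2.5]: (807.7+615.0)/2 × 1.5 = 1067.025
  [2.5→4.5]: (615.0+343.4)/2 × 2 = 958.4
  [4.5→5.5]: (343.4+255.3)/2 × 1 = 299.35
  Sum = 2728.625 ng/mL·h
Extrapolated tail: C_last / k_e = 255.3 / 0.297 = 859.596
AUC_0→∞ = 2728.625 + 859.596 = 3588.221 ng/mL·h

AUC = 3588 ng/mL·h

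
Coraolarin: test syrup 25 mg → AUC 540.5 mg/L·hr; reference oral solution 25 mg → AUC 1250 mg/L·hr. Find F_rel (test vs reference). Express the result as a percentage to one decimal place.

F_rel = (AUC_test/D_test) / (AUC_ref/D_ref)
      = (540.5/25) / (1250/25)
      = 21.62 / 50 = 0.4324 = 43.24%

F_rel = 43.2%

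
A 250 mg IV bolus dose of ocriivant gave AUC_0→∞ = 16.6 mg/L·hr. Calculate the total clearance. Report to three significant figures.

CL = 15.1 L/hr

CL = Dose_iv / AUC_0→∞
   = 250 / 16.6 = 15.0602 L/hr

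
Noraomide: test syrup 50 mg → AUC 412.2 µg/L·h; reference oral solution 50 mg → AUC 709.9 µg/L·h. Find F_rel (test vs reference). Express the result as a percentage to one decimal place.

F_rel = 58.1%

F_rel = (AUC_test/D_test) / (AUC_ref/D_ref)
      = (412.2/50) / (709.9/50)
      = 8.244 / 14.198 = 0.5806 = 58.06%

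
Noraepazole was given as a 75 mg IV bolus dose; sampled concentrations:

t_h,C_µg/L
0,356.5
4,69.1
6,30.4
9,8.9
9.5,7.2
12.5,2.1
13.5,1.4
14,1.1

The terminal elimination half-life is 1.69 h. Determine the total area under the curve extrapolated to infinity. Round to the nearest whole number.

Trapezoidal AUC_0→14:
  [0→4]: (356.5+69.1)/2 × 4 = 851.2
  [4→6]: (69.1+30.4)/2 × 2 = 99.5
  [6→9]: (30.4+8.9)/2 × 3 = 58.95
  [9→9.5]: (8.9+7.2)/2 × 0.5 = 4.025
  [9.5→12.5]: (7.2+2.1)/2 × 3 = 13.95
  [12.5→13.5]: (2.1+1.4)/2 × 1 = 1.75
  [13.5→14]: (1.4+1.1)/2 × 0.5 = 0.625
  Sum = 1030.0 µg/L·h
k_e = ln2 / t½ = 0.693147 / 1.69 = 0.4101 h^-1
Extrapolated tail: C_last / k_e = 1.1 / 0.4101 = 2.682
AUC_0→∞ = 1030.0 + 2.682 = 1032.682 µg/L·h

AUC = 1033 µg/L·h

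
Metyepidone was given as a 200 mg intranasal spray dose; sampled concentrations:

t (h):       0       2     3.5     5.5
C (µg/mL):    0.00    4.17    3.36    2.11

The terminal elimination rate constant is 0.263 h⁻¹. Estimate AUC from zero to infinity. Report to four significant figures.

AUC = 23.31 µg/mL·h

Trapezoidal AUC_0→5.5:
  [0→2]: (0.00+4.17)/2 × 2 = 4.17
  [2→3.5]: (4.17+3.36)/2 × 1.5 = 5.6475
  [3.5→5.5]: (3.36+2.11)/2 × 2 = 5.47
  Sum = 15.2875 µg/mL·h
Extrapolated tail: C_last / k_e = 2.11 / 0.263 = 8.023
AUC_0→∞ = 15.2875 + 8.023 = 23.3105 µg/mL·h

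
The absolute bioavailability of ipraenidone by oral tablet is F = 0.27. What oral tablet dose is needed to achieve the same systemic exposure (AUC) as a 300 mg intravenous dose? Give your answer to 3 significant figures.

D_oral = 1110 mg

For equal systemic exposure: F × D_ev = D_iv
D_ev = D_iv / F = 300 / 0.27 = 1111.11 mg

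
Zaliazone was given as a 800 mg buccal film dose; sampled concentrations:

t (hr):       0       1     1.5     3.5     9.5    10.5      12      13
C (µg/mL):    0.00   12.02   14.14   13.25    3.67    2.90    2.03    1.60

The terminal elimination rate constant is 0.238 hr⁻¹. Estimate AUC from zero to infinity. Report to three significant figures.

Trapezoidal AUC_0→13:
  [0→1]: (0.00+12.02)/2 × 1 = 6.01
  [1→1.5]: (12.02+14.14)/2 × 0.5 = 6.54
  [1.5→3.5]: (14.14+13.25)/2 × 2 = 27.39
  [3.5→9.5]: (13.25+3.67)/2 × 6 = 50.76
  [9.5→10.5]: (3.67+2.90)/2 × 1 = 3.285
  [10.5→12]: (2.90+2.03)/2 × 1.5 = 3.6975
  [12→13]: (2.03+1.60)/2 × 1 = 1.815
  Sum = 99.4975 µg/mL·hr
Extrapolated tail: C_last / k_e = 1.60 / 0.238 = 6.723
AUC_0→∞ = 99.4975 + 6.723 = 106.2205 µg/mL·hr

AUC = 106 µg/mL·hr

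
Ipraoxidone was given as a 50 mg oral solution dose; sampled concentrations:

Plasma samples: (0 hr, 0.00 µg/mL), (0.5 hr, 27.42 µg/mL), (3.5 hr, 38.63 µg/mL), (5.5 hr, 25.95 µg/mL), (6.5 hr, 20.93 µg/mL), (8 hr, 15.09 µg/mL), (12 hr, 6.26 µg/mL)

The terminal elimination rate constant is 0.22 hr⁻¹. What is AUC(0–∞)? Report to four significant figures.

AUC = 292.1 µg/mL·hr

Trapezoidal AUC_0→12:
  [0→0.5]: (0.00+27.42)/2 × 0.5 = 6.855
  [0.5→3.5]: (27.42+38.63)/2 × 3 = 99.075
  [3.5→5.5]: (38.63+25.95)/2 × 2 = 64.58
  [5.5→6.5]: (25.95+20.93)/2 × 1 = 23.44
  [6.5→8]: (20.93+15.09)/2 × 1.5 = 27.015
  [8→12]: (15.09+6.26)/2 × 4 = 42.7
  Sum = 263.665 µg/mL·hr
Extrapolated tail: C_last / k_e = 6.26 / 0.22 = 28.455
AUC_0→∞ = 263.665 + 28.455 = 292.12 µg/mL·hr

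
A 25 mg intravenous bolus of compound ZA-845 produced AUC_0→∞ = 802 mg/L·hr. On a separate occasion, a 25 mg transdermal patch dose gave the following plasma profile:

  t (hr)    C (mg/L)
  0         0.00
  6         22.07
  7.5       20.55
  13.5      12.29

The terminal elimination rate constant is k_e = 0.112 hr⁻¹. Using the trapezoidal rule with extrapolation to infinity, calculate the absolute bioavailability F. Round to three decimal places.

F = 0.382

Trapezoidal AUC_0→13.5 (transdermal patch):
  [0→6]: (0.00+22.07)/2 × 6 = 66.21
  [6→7.5]: (22.07+20.55)/2 × 1.5 = 31.965
  [7.5→13.5]: (20.55+12.29)/2 × 6 = 98.52
  Sum = 196.695 mg/L·hr
Tail: C_last/k_e = 12.29/0.112 = 109.732
AUC_0→∞ (transdermal patch) = 196.695 + 109.732 = 306.427 mg/L·hr
F = (AUC_ev/D_ev)/(AUC_iv/D_iv) = (306.427/25)/(802/25) = 12.25708/32.08 = 0.3821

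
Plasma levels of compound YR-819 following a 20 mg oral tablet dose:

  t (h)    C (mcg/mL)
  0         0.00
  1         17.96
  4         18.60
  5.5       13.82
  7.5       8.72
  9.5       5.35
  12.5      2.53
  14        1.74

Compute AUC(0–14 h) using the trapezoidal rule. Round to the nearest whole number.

AUC = 140 mcg/mL·h

Trapezoidal AUC_0→14:
  [0→1]: (0.00+17.96)/2 × 1 = 8.98
  [1→4]: (17.96+18.60)/2 × 3 = 54.84
  [4→5.5]: (18.60+13.82)/2 × 1.5 = 24.315
  [5.5→7.5]: (13.82+8.72)/2 × 2 = 22.54
  [7.5→9.5]: (8.72+5.35)/2 × 2 = 14.07
  [9.5→12.5]: (5.35+2.53)/2 × 3 = 11.82
  [12.5→14]: (2.53+1.74)/2 × 1.5 = 3.2025
  Sum = 139.7675 mcg/mL·h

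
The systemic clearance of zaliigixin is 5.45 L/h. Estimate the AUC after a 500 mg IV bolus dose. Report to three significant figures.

AUC_0→∞ = Dose_iv / CL
        = 500 / 5.45 = 91.7431 mg/L·h

AUC = 91.7 mg/L·h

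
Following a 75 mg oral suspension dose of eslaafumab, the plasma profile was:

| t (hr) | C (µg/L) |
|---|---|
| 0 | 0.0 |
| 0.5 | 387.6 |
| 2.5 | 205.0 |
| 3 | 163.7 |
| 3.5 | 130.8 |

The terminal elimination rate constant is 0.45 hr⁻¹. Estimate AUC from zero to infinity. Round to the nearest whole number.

Trapezoidal AUC_0→3.5:
  [0→0.5]: (0.0+387.6)/2 × 0.5 = 96.9
  [0.5→2.5]: (387.6+205.0)/2 × 2 = 592.6
  [2.5→3]: (205.0+163.7)/2 × 0.5 = 92.175
  [3→3.5]: (163.7+130.8)/2 × 0.5 = 73.625
  Sum = 855.3 µg/L·hr
Extrapolated tail: C_last / k_e = 130.8 / 0.45 = 290.667
AUC_0→∞ = 855.3 + 290.667 = 1145.967 µg/L·hr

AUC = 1146 µg/L·hr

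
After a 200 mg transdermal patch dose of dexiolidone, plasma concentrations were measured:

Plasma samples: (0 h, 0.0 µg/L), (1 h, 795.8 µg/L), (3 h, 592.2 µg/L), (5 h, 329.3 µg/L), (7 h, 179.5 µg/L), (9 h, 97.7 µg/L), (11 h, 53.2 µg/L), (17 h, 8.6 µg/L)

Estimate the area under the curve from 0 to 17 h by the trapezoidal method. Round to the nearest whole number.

AUC = 3830 µg/L·h

Trapezoidal AUC_0→17:
  [0→1]: (0.0+795.8)/2 × 1 = 397.9
  [1→3]: (795.8+592.2)/2 × 2 = 1388.0
  [3→5]: (592.2+329.3)/2 × 2 = 921.5
  [5→7]: (329.3+179.5)/2 × 2 = 508.8
  [7→9]: (179.5+97.7)/2 × 2 = 277.2
  [9→11]: (97.7+53.2)/2 × 2 = 150.9
  [11→17]: (53.2+8.6)/2 × 6 = 185.4
  Sum = 3829.7 µg/L·h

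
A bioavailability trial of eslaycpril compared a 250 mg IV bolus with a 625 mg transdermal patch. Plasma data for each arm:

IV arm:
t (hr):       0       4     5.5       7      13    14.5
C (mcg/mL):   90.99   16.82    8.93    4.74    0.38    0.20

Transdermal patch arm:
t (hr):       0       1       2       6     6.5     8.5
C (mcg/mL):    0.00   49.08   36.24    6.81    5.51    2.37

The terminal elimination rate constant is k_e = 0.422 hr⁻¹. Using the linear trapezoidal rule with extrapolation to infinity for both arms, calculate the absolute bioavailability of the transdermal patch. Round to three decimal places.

F = 0.260

Trapezoidal AUC_0→14.5 (IV):
  [0→4]: (90.99+16.82)/2 × 4 = 215.62
  [4→5.5]: (16.82+8.93)/2 × 1.5 = 19.3125
  [5.5→7]: (8.93+4.74)/2 × 1.5 = 10.2525
  [7→13]: (4.74+0.38)/2 × 6 = 15.36
  [13→14.5]: (0.38+0.20)/2 × 1.5 = 0.435
  Sum = 260.98 mcg/mL·hr
IV tail: 0.20/0.422 = 0.474; AUC_iv,0→∞ = 260.98 + 0.474 = 261.454 mcg/mL·hr
Trapezoidal AUC_0→8.5 (transdermal patch):
  [0→1]: (0.00+49.08)/2 × 1 = 24.54
  [1→2]: (49.08+36.24)/2 × 1 = 42.66
  [2→6]: (36.24+6.81)/2 × 4 = 86.1
  [6→6.5]: (6.81+5.51)/2 × 0.5 = 3.08
  [6.5→8.5]: (5.51+2.37)/2 × 2 = 7.88
  Sum = 164.26 mcg/mL·hr
transdermal patch tail: 2.37/0.422 = 5.616; AUC_ev,0→∞ = 164.26 + 5.616 = 169.876 mcg/mL·hr
F = (AUC_ev/D_ev)/(AUC_iv/D_iv) = (169.876/625)/(261.454/250) = 0.2718016/1.045816 = 0.2599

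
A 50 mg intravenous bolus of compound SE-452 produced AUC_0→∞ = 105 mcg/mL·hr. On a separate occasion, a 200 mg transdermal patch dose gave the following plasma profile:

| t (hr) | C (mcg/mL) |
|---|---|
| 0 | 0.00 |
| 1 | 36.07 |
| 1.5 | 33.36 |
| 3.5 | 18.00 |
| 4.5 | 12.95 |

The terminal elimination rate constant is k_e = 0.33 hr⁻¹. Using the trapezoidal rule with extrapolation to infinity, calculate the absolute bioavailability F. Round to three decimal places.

Trapezoidal AUC_0→4.5 (transdermal patch):
  [0→1]: (0.00+36.07)/2 × 1 = 18.035
  [1→1.5]: (36.07+33.36)/2 × 0.5 = 17.3575
  [1.5→3.5]: (33.36+18.00)/2 × 2 = 51.36
  [3.5→4.5]: (18.00+12.95)/2 × 1 = 15.475
  Sum = 102.2275 mcg/mL·hr
Tail: C_last/k_e = 12.95/0.33 = 39.242
AUC_0→∞ (transdermal patch) = 102.2275 + 39.242 = 141.4695 mcg/mL·hr
F = (AUC_ev/D_ev)/(AUC_iv/D_iv) = (141.4695/200)/(105/50) = 0.7073475/2.1 = 0.3368

F = 0.337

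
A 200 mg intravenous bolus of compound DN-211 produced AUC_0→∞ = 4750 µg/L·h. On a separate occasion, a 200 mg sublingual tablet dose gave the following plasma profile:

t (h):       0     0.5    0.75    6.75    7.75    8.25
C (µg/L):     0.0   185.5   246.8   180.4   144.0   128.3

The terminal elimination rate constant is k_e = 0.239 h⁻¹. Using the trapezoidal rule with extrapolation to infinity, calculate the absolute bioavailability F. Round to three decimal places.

F = 0.452

Trapezoidal AUC_0→8.25 (sublingual tablet):
  [0→0.5]: (0.0+185.5)/2 × 0.5 = 46.375
  [0.5→0.75]: (185.5+246.8)/2 × 0.25 = 54.0375
  [0.75→6.75]: (246.8+180.4)/2 × 6 = 1281.6
  [6.75→7.75]: (180.4+144.0)/2 × 1 = 162.2
  [7.75→8.25]: (144.0+128.3)/2 × 0.5 = 68.075
  Sum = 1612.2875 µg/L·h
Tail: C_last/k_e = 128.3/0.239 = 536.820
AUC_0→∞ (sublingual tablet) = 1612.2875 + 536.820 = 2149.1075 µg/L·h
F = (AUC_ev/D_ev)/(AUC_iv/D_iv) = (2149.1075/200)/(4750/200) = 10.7455/23.75 = 0.4524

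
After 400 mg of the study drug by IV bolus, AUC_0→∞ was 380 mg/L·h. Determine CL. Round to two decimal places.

CL = 1.05 L/h

CL = Dose_iv / AUC_0→∞
   = 400 / 380 = 1.05263 L/h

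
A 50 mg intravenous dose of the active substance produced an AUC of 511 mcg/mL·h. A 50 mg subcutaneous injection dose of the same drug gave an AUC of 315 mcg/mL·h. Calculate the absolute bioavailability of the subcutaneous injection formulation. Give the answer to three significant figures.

F = 0.616

F = (AUC_ev / D_ev) / (AUC_iv / D_iv)
  = (315/50) / (511/50)
  = 6.3 / 10.22 = 0.6164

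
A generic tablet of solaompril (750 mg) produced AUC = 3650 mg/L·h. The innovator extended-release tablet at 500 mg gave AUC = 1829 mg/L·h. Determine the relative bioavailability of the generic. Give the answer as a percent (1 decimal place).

F_rel = 133.0%

F_rel = (AUC_test/D_test) / (AUC_ref/D_ref)
      = (3650/750) / (1829/500)
      = 4.86667 / 3.658 = 1.3304 = 133.04%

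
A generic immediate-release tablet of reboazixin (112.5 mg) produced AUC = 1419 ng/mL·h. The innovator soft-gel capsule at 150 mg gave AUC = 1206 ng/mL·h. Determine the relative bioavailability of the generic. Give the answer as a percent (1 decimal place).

F_rel = (AUC_test/D_test) / (AUC_ref/D_ref)
      = (1419/112.5) / (1206/150)
      = 12.6133 / 8.04 = 1.5688 = 156.88%

F_rel = 156.9%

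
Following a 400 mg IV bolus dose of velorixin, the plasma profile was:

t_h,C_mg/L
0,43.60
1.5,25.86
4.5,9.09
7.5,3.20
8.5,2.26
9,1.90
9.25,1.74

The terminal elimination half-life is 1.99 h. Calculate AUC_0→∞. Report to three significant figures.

AUC = 132 mg/L·h

Trapezoidal AUC_0→9.25:
  [0→1.5]: (43.60+25.86)/2 × 1.5 = 52.095
  [1.5→4.5]: (25.86+9.09)/2 × 3 = 52.425
  [4.5→7.5]: (9.09+3.20)/2 × 3 = 18.435
  [7.5→8.5]: (3.20+2.26)/2 × 1 = 2.73
  [8.5→9]: (2.26+1.90)/2 × 0.5 = 1.04
  [9→9.25]: (1.90+1.74)/2 × 0.25 = 0.455
  Sum = 127.18 mg/L·h
k_e = ln2 / t½ = 0.693147 / 1.99 = 0.3483 h^-1
Extrapolated tail: C_last / k_e = 1.74 / 0.3483 = 4.996
AUC_0→∞ = 127.18 + 4.996 = 132.176 mg/L·h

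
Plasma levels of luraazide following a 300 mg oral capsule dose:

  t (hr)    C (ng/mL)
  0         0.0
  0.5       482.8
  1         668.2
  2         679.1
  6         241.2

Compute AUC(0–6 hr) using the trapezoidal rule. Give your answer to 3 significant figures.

AUC = 2920 ng/mL·hr

Trapezoidal AUC_0→6:
  [0→0.5]: (0.0+482.8)/2 × 0.5 = 120.7
  [0.5→1]: (482.8+668.2)/2 × 0.5 = 287.75
  [1→2]: (668.2+679.1)/2 × 1 = 673.65
  [2→6]: (679.1+241.2)/2 × 4 = 1840.6
  Sum = 2922.7 ng/mL·hr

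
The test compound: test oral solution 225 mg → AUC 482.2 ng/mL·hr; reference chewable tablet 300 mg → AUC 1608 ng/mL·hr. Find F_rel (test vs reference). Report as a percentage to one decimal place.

F_rel = 40.0%

F_rel = (AUC_test/D_test) / (AUC_ref/D_ref)
      = (482.2/225) / (1608/300)
      = 2.14311 / 5.36 = 0.3998 = 39.98%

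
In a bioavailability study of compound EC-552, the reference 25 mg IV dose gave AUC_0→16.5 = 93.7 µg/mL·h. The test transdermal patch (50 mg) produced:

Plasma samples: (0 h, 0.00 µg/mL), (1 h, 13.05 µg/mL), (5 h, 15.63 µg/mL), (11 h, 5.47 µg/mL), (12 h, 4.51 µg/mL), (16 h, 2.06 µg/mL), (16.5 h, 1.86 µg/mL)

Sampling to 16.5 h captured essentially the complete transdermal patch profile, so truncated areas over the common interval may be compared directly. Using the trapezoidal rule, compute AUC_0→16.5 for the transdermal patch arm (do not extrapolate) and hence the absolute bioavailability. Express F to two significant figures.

F = 0.78

Trapezoidal AUC_0→16.5 (transdermal patch):
  [0→1]: (0.00+13.05)/2 × 1 = 6.525
  [1→5]: (13.05+15.63)/2 × 4 = 57.36
  [5→11]: (15.63+5.47)/2 × 6 = 63.3
  [11→12]: (5.47+4.51)/2 × 1 = 4.99
  [12→16]: (4.51+2.06)/2 × 4 = 13.14
  [16→16.5]: (2.06+1.86)/2 × 0.5 = 0.98
  Sum = 146.295 µg/mL·h
F = (AUC_ev/D_ev)/(AUC_iv/D_iv) = (146.295/50)/(93.7/25) = 2.9259/3.748 = 0.7807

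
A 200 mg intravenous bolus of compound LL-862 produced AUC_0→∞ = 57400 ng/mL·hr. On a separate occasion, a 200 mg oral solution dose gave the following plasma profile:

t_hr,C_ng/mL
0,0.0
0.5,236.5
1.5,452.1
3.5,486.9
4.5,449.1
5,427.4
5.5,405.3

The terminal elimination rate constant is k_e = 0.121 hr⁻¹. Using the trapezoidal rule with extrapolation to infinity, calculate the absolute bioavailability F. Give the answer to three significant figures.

F = 0.0973

Trapezoidal AUC_0→5.5 (oral solution):
  [0→0.5]: (0.0+236.5)/2 × 0.5 = 59.125
  [0.5→1.5]: (236.5+452.1)/2 × 1 = 344.3
  [1.5→3.5]: (452.1+486.9)/2 × 2 = 939.0
  [3.5→4.5]: (486.9+449.1)/2 × 1 = 468.0
  [4.5→5]: (449.1+427.4)/2 × 0.5 = 219.125
  [5→5.5]: (427.4+405.3)/2 × 0.5 = 208.175
  Sum = 2237.725 ng/mL·hr
Tail: C_last/k_e = 405.3/0.121 = 3349.587
AUC_0→∞ (oral solution) = 2237.725 + 3349.587 = 5587.312 ng/mL·hr
F = (AUC_ev/D_ev)/(AUC_iv/D_iv) = (5587.312/200)/(57400/200) = 27.93656/287 = 0.0973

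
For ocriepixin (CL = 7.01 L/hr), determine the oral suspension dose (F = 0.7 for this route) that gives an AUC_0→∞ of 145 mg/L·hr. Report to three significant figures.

Dose = CL × AUC_0→∞ / F
     = 7.01 × 145 / 0.7 = 1452.07 mg

Dose = 1450 mg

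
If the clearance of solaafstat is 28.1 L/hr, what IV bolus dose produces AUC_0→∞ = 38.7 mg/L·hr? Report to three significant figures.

Dose = 1090 mg

Dose_iv = CL × AUC_0→∞
     = 28.1 × 38.7 = 1087.47 mg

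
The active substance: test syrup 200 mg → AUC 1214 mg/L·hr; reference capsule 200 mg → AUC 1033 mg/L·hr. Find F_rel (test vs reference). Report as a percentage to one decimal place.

F_rel = 117.5%

F_rel = (AUC_test/D_test) / (AUC_ref/D_ref)
      = (1214/200) / (1033/200)
      = 6.07 / 5.165 = 1.1752 = 117.52%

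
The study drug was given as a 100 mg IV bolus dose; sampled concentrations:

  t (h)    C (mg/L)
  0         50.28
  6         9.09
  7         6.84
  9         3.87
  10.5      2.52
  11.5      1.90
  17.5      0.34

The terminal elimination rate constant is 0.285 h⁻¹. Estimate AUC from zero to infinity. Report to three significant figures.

Trapezoidal AUC_0→17.5:
  [0→6]: (50.28+9.09)/2 × 6 = 178.11
  [6→7]: (9.09+6.84)/2 × 1 = 7.965
  [7→9]: (6.84+3.87)/2 × 2 = 10.71
  [9→10.5]: (3.87+2.52)/2 × 1.5 = 4.7925
  [10.5→11.5]: (2.52+1.90)/2 × 1 = 2.21
  [11.5→17.5]: (1.90+0.34)/2 × 6 = 6.72
  Sum = 210.5075 mg/L·h
Extrapolated tail: C_last / k_e = 0.34 / 0.285 = 1.193
AUC_0→∞ = 210.5075 + 1.193 = 211.7005 mg/L·h

AUC = 212 mg/L·h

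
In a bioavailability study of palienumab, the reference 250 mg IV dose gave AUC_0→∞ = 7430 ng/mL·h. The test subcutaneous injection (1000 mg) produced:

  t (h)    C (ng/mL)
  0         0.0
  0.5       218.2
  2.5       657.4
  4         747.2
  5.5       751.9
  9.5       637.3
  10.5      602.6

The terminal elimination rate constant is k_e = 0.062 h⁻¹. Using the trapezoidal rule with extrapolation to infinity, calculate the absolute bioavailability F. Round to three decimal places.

Trapezoidal AUC_0→10.5 (subcutaneous injection):
  [0→0.5]: (0.0+218.2)/2 × 0.5 = 54.55
  [0.5→2.5]: (218.2+657.4)/2 × 2 = 875.6
  [2.5→4]: (657.4+747.2)/2 × 1.5 = 1053.45
  [4→5.5]: (747.2+751.9)/2 × 1.5 = 1124.325
  [5.5→9.5]: (751.9+637.3)/2 × 4 = 2778.4
  [9.5→10.5]: (637.3+602.6)/2 × 1 = 619.95
  Sum = 6506.275 ng/mL·h
Tail: C_last/k_e = 602.6/0.062 = 9719.355
AUC_0→∞ (subcutaneous injection) = 6506.275 + 9719.355 = 16225.63 ng/mL·h
F = (AUC_ev/D_ev)/(AUC_iv/D_iv) = (16225.63/1000)/(7430/250) = 16.22563/29.72 = 0.5459

F = 0.546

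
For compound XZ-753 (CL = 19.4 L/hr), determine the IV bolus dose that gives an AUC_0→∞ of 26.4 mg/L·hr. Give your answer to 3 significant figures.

Dose_iv = CL × AUC_0→∞
     = 19.4 × 26.4 = 512.16 mg

Dose = 512 mg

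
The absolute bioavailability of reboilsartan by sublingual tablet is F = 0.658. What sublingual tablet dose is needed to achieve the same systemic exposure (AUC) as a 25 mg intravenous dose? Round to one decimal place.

D_sublingual = 38.0 mg

For equal systemic exposure: F × D_ev = D_iv
D_ev = D_iv / F = 25 / 0.658 = 37.9939 mg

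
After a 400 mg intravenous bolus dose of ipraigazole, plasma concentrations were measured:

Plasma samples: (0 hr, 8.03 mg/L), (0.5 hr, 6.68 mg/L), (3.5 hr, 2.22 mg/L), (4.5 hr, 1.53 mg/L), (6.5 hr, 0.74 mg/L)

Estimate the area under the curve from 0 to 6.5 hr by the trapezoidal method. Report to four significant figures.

AUC = 21.17 mg/L·hr

Trapezoidal AUC_0→6.5:
  [0→0.5]: (8.03+6.68)/2 × 0.5 = 3.6775
  [0.5→3.5]: (6.68+2.22)/2 × 3 = 13.35
  [3.5→4.5]: (2.22+1.53)/2 × 1 = 1.875
  [4.5→6.5]: (1.53+0.74)/2 × 2 = 2.27
  Sum = 21.1725 mg/L·hr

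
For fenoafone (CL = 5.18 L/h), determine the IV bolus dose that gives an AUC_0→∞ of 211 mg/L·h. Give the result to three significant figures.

Dose_iv = CL × AUC_0→∞
     = 5.18 × 211 = 1092.98 mg

Dose = 1090 mg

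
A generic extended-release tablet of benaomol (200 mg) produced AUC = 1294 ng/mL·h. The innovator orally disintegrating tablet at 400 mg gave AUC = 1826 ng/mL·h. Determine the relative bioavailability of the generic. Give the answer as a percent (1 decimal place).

F_rel = (AUC_test/D_test) / (AUC_ref/D_ref)
      = (1294/200) / (1826/400)
      = 6.47 / 4.565 = 1.4173 = 141.73%

F_rel = 141.7%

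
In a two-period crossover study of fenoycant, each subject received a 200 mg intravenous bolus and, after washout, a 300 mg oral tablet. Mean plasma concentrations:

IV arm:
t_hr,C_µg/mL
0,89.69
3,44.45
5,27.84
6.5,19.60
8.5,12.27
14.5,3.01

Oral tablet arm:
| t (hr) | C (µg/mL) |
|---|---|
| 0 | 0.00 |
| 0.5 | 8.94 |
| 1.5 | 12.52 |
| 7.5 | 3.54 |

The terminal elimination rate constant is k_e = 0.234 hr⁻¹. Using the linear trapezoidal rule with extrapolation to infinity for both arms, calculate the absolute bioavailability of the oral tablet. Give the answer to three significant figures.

Trapezoidal AUC_0→14.5 (IV):
  [0→3]: (89.69+44.45)/2 × 3 = 201.21
  [3→5]: (44.45+27.84)/2 × 2 = 72.29
  [5→6.5]: (27.84+19.60)/2 × 1.5 = 35.58
  [6.5→8.5]: (19.60+12.27)/2 × 2 = 31.87
  [8.5→14.5]: (12.27+3.01)/2 × 6 = 45.84
  Sum = 386.79 µg/mL·hr
IV tail: 3.01/0.234 = 12.863; AUC_iv,0→∞ = 386.79 + 12.863 = 399.653 µg/mL·hr
Trapezoidal AUC_0→7.5 (oral tablet):
  [0→0.5]: (0.00+8.94)/2 × 0.5 = 2.235
  [0.5→1.5]: (8.94+12.52)/2 × 1 = 10.73
  [1.5→7.5]: (12.52+3.54)/2 × 6 = 48.18
  Sum = 61.145 µg/mL·hr
oral tablet tail: 3.54/0.234 = 15.128; AUC_ev,0→∞ = 61.145 + 15.128 = 76.273 µg/mL·hr
F = (AUC_ev/D_ev)/(AUC_iv/D_iv) = (76.273/300)/(399.653/200) = 0.254243/1.998265 = 0.1272

F = 0.127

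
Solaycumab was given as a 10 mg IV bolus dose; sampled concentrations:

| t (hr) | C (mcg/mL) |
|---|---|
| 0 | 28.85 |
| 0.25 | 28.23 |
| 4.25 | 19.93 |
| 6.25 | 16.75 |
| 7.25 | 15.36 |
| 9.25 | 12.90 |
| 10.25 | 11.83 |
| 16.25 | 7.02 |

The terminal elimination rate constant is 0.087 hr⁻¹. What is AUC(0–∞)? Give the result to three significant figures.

Trapezoidal AUC_0→16.25:
  [0→0.25]: (28.85+28.23)/2 × 0.25 = 7.135
  [0.25→4.25]: (28.23+19.93)/2 × 4 = 96.32
  [4.25→6.25]: (19.93+16.75)/2 × 2 = 36.68
  [6.25→7.25]: (16.75+15.36)/2 × 1 = 16.055
  [7.25→9.25]: (15.36+12.90)/2 × 2 = 28.26
  [9.25→10.25]: (12.90+11.83)/2 × 1 = 12.365
  [10.25→16.25]: (11.83+7.02)/2 × 6 = 56.55
  Sum = 253.365 mcg/mL·hr
Extrapolated tail: C_last / k_e = 7.02 / 0.087 = 80.690
AUC_0→∞ = 253.365 + 80.690 = 334.055 mcg/mL·hr

AUC = 334 mcg/mL·hr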